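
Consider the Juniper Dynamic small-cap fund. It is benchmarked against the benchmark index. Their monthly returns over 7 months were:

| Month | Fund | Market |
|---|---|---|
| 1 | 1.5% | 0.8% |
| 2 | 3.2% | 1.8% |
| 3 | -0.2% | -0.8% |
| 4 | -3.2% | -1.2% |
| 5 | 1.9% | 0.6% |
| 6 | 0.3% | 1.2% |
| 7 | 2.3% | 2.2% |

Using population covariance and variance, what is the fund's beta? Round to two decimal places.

1.43

r̄p = 0.8286%,  r̄m = 0.6571%
Cov = Σ(rp − r̄p)(rm − r̄m) / 7 = 1.9584
Var(rm) = Σ(rm − r̄m)² / 7 = 1.3682
β = Cov / Var = 1.9584 / 1.3682 = 1.4314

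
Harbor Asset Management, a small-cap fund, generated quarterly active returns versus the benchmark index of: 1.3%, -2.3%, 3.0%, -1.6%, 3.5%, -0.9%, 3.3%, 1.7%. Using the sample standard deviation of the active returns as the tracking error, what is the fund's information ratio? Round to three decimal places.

r̄ = (1.3 − 2.3 + 3 − 1.6 + 3.5 − 0.9 + 3.3 + 1.7) / 8 = 1.0000%
Σ(r − r̄)² = 37.3800; sample σ = √(37.3800/7) = 2.3108%
IR = r̄ / tracking error = 1.0000 / 2.3108 = 0.4328

0.433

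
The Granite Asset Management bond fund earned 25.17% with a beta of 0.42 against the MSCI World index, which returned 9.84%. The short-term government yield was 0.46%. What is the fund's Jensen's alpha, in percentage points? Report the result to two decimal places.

CAPM expected return = Rf + β(Rm − Rf) = 0.46% + 0.42 × (9.84% − 0.46%) = 0.46 + 0.42 × 9.38 = 4.3996%
Jensen's α = Rp − E[R] = 25.17% − 4.3996% = 20.7704

20.77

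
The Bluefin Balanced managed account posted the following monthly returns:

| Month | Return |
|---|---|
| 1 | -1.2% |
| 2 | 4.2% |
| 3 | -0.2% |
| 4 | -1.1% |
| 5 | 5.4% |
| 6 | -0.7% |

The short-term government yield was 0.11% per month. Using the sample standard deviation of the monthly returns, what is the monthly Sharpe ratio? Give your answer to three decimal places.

μ = (-1.2 + 4.2 − 0.2 − 1.1 + 5.4 − 0.7) / 6 = 6.40 / 6 = 1.0667%
Σ(r − μ)² = (-1.2 − 1.0667)² + (4.2 − 1.0667)² + (-0.2 − 1.0667)² + … = 43.1533
sample σ = √(43.1533 / 5) = √8.6307 = 2.9378%
Sharpe = (μ − rf) / σ = (1.0667 − 0.11) / 2.9378 = 0.9567 / 2.9378 = 0.3257

0.326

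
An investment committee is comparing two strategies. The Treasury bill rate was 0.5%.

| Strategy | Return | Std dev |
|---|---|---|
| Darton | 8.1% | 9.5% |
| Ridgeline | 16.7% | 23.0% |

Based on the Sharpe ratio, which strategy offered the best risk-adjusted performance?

Darton: Sharpe ratio = (8.1% − 0.5%) / 9.5% = 0.800
Ridgeline: Sharpe ratio = (16.7% − 0.5%) / 23.0% = 0.704
Highest: Darton (0.800).

Darton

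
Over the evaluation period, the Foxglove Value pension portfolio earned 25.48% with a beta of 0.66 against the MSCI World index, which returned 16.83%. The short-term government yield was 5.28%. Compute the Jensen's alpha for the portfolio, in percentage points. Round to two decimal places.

12.58

CAPM expected return = Rf + β(Rm − Rf) = 5.28% + 0.66 × (16.83% − 5.28%) = 5.28 + 0.66 × 11.55 = 12.9030%
Jensen's α = Rp − E[R] = 25.48% − 12.9030% = 12.5770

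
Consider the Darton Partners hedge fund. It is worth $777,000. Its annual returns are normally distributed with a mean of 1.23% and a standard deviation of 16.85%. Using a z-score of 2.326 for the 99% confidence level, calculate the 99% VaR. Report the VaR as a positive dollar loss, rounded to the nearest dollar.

$294,973

Return at the 99% tail: μ − z·σ = 1.23% − 2.326 × 16.85% = 1.23 − 39.1931 = -37.9631%
VaR = −(-37.9631%) × $777,000 = 37.9631% × $777,000 = $294,973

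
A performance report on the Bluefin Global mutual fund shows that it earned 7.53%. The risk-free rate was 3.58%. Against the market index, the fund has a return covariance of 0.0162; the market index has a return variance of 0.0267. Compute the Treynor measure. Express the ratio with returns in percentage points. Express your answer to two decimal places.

β = Cov / Var = 0.0162 / 0.0267 = 0.6067
Treynor = (Rp − Rf) / β = (7.53% − 3.58%) / 0.6067 = 3.95 / 0.6067 = 6.5106

6.51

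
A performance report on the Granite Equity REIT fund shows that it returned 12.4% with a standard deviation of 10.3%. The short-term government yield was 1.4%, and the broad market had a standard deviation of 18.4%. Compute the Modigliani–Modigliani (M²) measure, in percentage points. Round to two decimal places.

21.05

Sharpe = (Rp − Rf) / σp = (12.4% − 1.4%) / 10.3% = 1.0680
M² = Rf + Sharpe × σm = 1.4% + 1.0680 × 18.4% = 21.0512%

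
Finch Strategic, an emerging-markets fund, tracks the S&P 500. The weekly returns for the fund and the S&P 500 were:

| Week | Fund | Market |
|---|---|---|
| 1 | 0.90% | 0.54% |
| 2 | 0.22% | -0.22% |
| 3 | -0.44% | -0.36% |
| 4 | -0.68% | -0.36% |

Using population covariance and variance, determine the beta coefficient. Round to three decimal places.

r̄p = 0.0000%,  r̄m = -0.1000%
Cov = Σ(rp − r̄p)(rm − r̄m) / 4 = 0.2102
Var(rm) = Σ(rm − r̄m)² / 4 = 0.1398
β = Cov / Var = 0.2102 / 0.1398 = 1.5036

1.504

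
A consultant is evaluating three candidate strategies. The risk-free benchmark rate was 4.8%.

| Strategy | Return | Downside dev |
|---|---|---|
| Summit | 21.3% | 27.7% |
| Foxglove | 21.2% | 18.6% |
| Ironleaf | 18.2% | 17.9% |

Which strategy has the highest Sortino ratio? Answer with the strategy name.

Summit: Sortino ratio = (21.3% − 4.8%) / 27.7% = 0.596
Foxglove: Sortino ratio = (21.2% − 4.8%) / 18.6% = 0.882
Ironleaf: Sortino ratio = (18.2% − 4.8%) / 17.9% = 0.749
Highest: Foxglove (0.882).

Foxglove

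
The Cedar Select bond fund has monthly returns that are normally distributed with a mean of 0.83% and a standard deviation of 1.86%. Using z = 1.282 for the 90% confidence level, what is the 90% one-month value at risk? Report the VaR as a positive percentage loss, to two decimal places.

VaR (as % loss) = −(μ − z·σ) = −(0.83% − 1.282 × 1.86%) = −(-1.55452%) = 1.55452%

1.55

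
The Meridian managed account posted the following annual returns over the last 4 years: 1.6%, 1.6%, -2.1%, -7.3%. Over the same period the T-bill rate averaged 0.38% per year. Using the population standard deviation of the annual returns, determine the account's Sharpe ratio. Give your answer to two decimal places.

-0.53

Mean return μ = -6.20 / 4 = -1.5500%
Σ(r − μ)² = 53.2100; population σ = √(53.2100/4) = 3.6473%
Sharpe = (μ − rf) / σ = (-1.5500 − 0.38) / 3.6473 = -1.9300 / 3.6473 = -0.5292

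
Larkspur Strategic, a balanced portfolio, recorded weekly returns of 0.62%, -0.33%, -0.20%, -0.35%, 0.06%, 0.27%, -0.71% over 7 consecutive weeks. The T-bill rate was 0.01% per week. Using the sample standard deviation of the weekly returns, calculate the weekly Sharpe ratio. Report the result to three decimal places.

r̄ = (0.62 − 0.33 − 0.2 − 0.35 + 0.06 + 0.27 − 0.71) / 7 = -0.640 / 7 = -0.0914%
Σ(r − r̄)² = (0.62 − (-0.0914))² + (-0.33 − (-0.0914))² + (-0.2 − (-0.0914))² + … = 1.1779
sample σ = √(1.1779 / 6) = √0.1963 = 0.4431%
Sharpe = (r̄ − rf) / σ = (-0.0914 − 0.01) / 0.4431 = -0.1014 / 0.4431 = -0.2288

-0.229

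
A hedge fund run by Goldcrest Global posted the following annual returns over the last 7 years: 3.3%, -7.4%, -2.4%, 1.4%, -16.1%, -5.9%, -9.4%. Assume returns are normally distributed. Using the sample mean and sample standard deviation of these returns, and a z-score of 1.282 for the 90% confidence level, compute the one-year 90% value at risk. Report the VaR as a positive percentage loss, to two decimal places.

r̄ = (3.3 − 7.4 − 2.4 + 1.4 − 16.1 − 5.9 − 9.4) / 7 = -36.50 / 7 = -5.2143%
Sample std dev = √[265.4286 / 6] = 6.6512%
VaR = −(r̄ − z·σ) = −(-5.2143 − 1.282 × 6.6512) = −(-13.7411) = 13.7411%

13.74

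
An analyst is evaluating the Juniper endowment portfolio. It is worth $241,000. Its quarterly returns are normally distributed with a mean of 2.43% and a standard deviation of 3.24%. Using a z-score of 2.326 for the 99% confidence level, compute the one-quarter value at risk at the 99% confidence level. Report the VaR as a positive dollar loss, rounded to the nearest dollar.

Return at the 99% tail: μ − z·σ = 2.43% − 2.326 × 3.24% = 2.43 − 7.53624 = -5.10624%
VaR = −(-5.10624%) × $241,000 = 5.10624% × $241,000 = $12,306

$12,306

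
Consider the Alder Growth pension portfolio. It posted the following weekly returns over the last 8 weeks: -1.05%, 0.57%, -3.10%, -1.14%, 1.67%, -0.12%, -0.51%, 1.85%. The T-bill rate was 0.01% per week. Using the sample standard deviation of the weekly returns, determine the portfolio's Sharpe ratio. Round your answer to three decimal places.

-0.147

Mean return r̄ = -1.830 / 8 = -0.2288%
Sample std dev = √[18.4043 / 7] = 1.6215%
Sharpe = (r̄ − rf) / σ = (-0.2288 − 0.01) / 1.6215 = -0.2388 / 1.6215 = -0.1473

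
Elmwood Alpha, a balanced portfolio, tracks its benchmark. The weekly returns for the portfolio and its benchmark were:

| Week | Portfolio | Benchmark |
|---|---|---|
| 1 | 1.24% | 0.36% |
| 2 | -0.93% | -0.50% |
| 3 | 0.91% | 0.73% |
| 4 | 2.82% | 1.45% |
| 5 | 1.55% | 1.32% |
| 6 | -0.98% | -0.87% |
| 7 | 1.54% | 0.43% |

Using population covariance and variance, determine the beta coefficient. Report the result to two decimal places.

r̄p = 0.8786%,  r̄m = 0.4171%
Cov = Σ(rp − r̄p)(rm − r̄m) / 7 = 0.9514
Var(rm) = Σ(rm − r̄m)² / 7 = 0.6402
β = Cov / Var = 0.9514 / 0.6402 = 1.4861

1.49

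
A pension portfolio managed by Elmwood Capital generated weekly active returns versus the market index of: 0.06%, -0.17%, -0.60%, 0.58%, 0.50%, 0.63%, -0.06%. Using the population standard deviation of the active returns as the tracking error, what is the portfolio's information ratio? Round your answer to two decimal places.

0.32

r̄ = (0.06 − 0.17 − 0.6 + 0.58 + 0.5 + 0.63 − 0.06) / 7 = 0.940 / 7 = 0.1343%
Σ(r − r̄)² = (0.06 − 0.1343)² + (-0.17 − 0.1343)² + … = 1.2532
population σ = √(1.2532 / 7) = √0.1790 = 0.4231%
IR = r̄ / tracking error = 0.1343 / 0.4231 = 0.3174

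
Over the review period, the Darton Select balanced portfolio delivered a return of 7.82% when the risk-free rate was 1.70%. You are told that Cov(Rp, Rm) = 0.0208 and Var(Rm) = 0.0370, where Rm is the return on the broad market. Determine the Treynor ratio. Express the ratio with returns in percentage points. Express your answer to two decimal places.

10.89

β = Cov / Var = 0.0208 / 0.0370 = 0.5622
Treynor = (Rp − Rf) / β = (7.82% − 1.70%) / 0.5622 = 6.12 / 0.5622 = 10.8858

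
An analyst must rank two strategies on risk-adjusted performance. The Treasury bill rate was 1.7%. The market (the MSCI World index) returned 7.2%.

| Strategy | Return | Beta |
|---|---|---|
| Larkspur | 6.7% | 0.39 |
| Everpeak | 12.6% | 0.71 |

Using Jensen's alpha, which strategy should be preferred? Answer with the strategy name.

Larkspur: α = 6.7% − [1.7% + 0.39 × (7.2% − 1.7%)] = 2.855
Everpeak: α = 12.6% − [1.7% + 0.71 × (7.2% − 1.7%)] = 6.995
Highest: Everpeak (6.995).

Everpeak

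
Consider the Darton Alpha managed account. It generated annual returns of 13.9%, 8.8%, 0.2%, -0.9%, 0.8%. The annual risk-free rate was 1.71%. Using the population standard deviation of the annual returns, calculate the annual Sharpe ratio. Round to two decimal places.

Mean return r̄ = 22.80 / 5 = 4.5600%
Σ(r − r̄)² = (13.9 − 4.5600)² + (8.8 − 4.5600)² + (0.2 − 4.5600)² + … = 168.1720
σ = √[168.1720 / 5] = 5.7995%
Sharpe = (r̄ − rf) / σ = (4.5600 − 1.71) / 5.7995 = 2.8500 / 5.7995 = 0.4914

0.49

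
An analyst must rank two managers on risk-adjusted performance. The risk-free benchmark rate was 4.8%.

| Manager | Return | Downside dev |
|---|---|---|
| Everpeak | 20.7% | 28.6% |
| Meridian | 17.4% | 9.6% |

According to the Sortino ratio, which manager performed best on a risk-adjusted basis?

Everpeak: Sortino ratio = (20.7% − 4.8%) / 28.6% = 0.556
Meridian: Sortino ratio = (17.4% − 4.8%) / 9.6% = 1.313
Highest: Meridian (1.313).

Meridian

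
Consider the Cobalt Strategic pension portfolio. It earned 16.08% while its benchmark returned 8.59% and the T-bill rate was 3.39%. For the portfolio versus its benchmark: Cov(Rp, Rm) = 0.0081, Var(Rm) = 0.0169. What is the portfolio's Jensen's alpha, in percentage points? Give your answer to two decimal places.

10.20

β = Cov / Var = 0.0081 / 0.0169 = 0.4793
E[R] = Rf + β(Rm − Rf) = 3.39% + 0.4793 × (8.59% − 3.39%) = 5.8824%
α = Rp − E[R] = 16.08% − 5.8824% = 10.1976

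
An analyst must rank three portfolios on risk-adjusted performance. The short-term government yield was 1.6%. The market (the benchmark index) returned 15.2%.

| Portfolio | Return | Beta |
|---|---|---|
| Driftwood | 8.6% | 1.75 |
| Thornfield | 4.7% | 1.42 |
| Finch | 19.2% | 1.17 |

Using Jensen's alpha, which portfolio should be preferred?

Driftwood: α = 8.6% − [1.6% + 1.75 × (15.2% − 1.6%)] = -16.800
Thornfield: α = 4.7% − [1.6% + 1.42 × (15.2% − 1.6%)] = -16.212
Finch: α = 19.2% − [1.6% + 1.17 × (15.2% − 1.6%)] = 1.688
Highest: Finch (1.688).

Finch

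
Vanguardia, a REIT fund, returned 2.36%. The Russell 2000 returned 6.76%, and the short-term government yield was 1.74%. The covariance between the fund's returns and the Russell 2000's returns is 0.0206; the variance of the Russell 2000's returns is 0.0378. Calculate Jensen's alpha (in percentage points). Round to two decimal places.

β = Cov / Var = 0.0206 / 0.0378 = 0.5450
E[R] = Rf + β(Rm − Rf) = 1.74% + 0.5450 × (6.76% − 1.74%) = 4.4759%
α = Rp − E[R] = 2.36% − 4.4759% = -2.1159

-2.12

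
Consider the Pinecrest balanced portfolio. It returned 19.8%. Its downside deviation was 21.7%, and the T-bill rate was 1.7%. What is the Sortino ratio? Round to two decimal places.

0.83

Sortino = (Rp − Rf) / σd = (19.8% − 1.7%) / 21.7% = 18.10% / 21.7% = 0.8341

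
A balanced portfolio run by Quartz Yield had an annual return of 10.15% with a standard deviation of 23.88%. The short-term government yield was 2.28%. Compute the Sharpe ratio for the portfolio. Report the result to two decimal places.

Sharpe = (Rp − Rf) / σp = (10.15% − 2.28%) / 23.88% = 7.87% / 23.88% = 0.3296

0.33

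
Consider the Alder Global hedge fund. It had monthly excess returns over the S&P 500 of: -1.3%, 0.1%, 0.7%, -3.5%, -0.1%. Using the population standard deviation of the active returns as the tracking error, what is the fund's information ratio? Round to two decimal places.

μ = (-1.3 + 0.1 + 0.7 − 3.5 − 0.1) / 5 = -0.8200%
Σ(r − μ)² = (-1.3 − (-0.8200))² + (0.1 − (-0.8200))² + (0.7 − (-0.8200))² + … = 11.0880
σ = √[11.0880 / 5] = 1.4892%
IR = μ / tracking error = -0.8200 / 1.4892 = -0.5506

-0.55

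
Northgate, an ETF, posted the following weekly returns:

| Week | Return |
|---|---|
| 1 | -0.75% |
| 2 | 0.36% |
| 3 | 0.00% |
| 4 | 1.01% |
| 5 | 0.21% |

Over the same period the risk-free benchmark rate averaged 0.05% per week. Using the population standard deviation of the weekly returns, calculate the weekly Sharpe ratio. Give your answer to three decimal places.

Mean return r̄ = 0.830 / 5 = 0.1660%
Σ(r − r̄)² = 1.6185; population σ = √(1.6185/5) = 0.5689%
Sharpe = (r̄ − rf) / σ = (0.1660 − 0.05) / 0.5689 = 0.1160 / 0.5689 = 0.2039

0.204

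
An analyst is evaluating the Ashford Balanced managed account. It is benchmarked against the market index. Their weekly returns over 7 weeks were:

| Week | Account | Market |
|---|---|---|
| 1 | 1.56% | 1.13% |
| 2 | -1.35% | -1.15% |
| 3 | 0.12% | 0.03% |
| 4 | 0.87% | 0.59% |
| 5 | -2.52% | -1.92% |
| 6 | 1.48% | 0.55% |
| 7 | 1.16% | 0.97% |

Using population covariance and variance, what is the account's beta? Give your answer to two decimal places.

r̄p = 0.1886%,  r̄m = 0.0286%
Cov = Σ(rp − r̄p)(rm − r̄m) / 7 = 1.5103
Var(rm) = Σ(rm − r̄m)² / 7 = 1.1246
β = Cov / Var = 1.5103 / 1.1246 = 1.3430

1.34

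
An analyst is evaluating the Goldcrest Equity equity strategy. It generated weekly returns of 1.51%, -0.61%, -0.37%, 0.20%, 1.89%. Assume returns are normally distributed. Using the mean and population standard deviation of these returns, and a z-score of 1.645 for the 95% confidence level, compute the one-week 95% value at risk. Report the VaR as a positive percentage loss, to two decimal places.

r̄ = (1.51 − 0.61 − 0.37 + 0.2 + 1.89) / 5 = 0.5240%
Population std dev = √[5.0283 / 5] = 1.0028%
VaR = −(r̄ − z·σ) = −(0.5240 − 1.645 × 1.0028) = −(-1.1256) = 1.1256%

1.13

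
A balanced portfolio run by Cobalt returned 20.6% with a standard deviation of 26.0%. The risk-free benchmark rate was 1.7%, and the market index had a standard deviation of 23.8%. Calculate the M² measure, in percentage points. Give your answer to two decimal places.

19.00

Sharpe = (Rp − Rf) / σp = (20.6% − 1.7%) / 26.0% = 0.7269
M² = Rf + Sharpe × σm = 1.7% + 0.7269 × 23.8% = 19.0002%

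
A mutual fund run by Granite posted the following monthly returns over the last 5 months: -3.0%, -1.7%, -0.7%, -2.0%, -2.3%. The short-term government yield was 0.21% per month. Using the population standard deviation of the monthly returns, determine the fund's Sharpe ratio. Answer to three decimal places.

r̄ = (-3 − 1.7 − 0.7 − 2 − 2.3) / 5 = -1.9400%
Σ(r − r̄)² = (-3 − (-1.9400))² + (-1.7 − (-1.9400))² + … = 2.8520
σ = √[2.8520 / 5] = 0.7552%
Sharpe = (r̄ − rf) / σ = (-1.9400 − 0.21) / 0.7552 = -2.1500 / 0.7552 = -2.8469

-2.847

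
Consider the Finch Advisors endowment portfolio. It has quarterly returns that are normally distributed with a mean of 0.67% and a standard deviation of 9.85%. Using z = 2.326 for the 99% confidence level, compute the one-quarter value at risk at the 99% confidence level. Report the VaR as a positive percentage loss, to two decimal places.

VaR (as % loss) = −(μ − z·σ) = −(0.67% − 2.326 × 9.85%) = −(-22.2411%) = 22.2411%

22.24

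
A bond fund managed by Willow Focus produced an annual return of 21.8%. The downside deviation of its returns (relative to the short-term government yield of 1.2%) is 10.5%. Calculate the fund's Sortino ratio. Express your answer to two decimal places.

1.96

Sortino = (Rp − Rf) / σd = (21.8% − 1.2%) / 10.5% = 20.60% / 10.5% = 1.9619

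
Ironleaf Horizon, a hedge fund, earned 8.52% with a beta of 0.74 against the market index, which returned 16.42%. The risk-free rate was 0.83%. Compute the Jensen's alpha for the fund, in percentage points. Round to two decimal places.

-3.85

CAPM expected return = Rf + β(Rm − Rf) = 0.83% + 0.74 × (16.42% − 0.83%) = 0.83 + 0.74 × 15.59 = 12.3666%
Jensen's α = Rp − E[R] = 8.52% − 12.3666% = -3.8466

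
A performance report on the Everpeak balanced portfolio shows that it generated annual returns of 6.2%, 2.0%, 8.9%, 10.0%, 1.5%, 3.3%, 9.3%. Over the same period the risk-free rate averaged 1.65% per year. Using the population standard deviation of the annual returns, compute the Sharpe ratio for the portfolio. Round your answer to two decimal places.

1.26

r̄ = (6.2 + 2 + 8.9 + 10 + 1.5 + 3.3 + 9.3) / 7 = 5.8857%
Population σ = √[Σ(r − r̄)² / 7] = √[78.7886 / 7] = √11.2555 = 3.3549%
Sharpe = (r̄ − rf) / σ = (5.8857 − 1.65) / 3.3549 = 4.2357 / 3.3549 = 1.2625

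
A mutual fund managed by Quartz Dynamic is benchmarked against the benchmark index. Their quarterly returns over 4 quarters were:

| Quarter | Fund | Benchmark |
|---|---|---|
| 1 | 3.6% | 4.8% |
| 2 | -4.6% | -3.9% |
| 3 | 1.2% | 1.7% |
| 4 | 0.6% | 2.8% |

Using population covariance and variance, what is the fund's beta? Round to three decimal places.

r̄p = 0.2000%,  r̄m = 1.3500%
Cov = Σ(rp − r̄p)(rm − r̄m) / 4 = 9.4650
Var(rm) = Σ(rm − r̄m)² / 4 = 10.4225
β = Cov / Var = 9.4650 / 10.4225 = 0.9081

0.908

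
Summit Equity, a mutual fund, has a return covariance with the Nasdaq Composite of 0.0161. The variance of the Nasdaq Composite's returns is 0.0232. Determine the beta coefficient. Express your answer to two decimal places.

β = Cov(Rp, Rm) / Var(Rm) = 0.0161 / 0.0232 = 0.6940

0.69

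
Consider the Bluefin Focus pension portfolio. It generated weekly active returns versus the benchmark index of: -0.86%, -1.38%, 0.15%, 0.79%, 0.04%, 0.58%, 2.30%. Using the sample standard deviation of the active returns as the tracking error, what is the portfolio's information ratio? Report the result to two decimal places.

r̄ = (-0.86 − 1.38 + 0.15 + 0.79 + 0.04 + 0.58 + 2.3) / 7 = 0.2314%
Sample std dev = √[8.5437 / 6] = 1.1933%
IR = r̄ / tracking error = 0.2314 / 1.1933 = 0.1939

0.19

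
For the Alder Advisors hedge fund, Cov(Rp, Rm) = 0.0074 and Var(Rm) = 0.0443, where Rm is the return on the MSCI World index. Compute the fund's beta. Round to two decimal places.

β = Cov(Rp, Rm) / Var(Rm) = 0.0074 / 0.0443 = 0.1670

0.17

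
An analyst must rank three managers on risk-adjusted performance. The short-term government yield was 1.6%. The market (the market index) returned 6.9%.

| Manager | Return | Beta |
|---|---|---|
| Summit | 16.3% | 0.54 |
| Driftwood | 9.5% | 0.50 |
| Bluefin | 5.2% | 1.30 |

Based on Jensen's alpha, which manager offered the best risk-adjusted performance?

Summit: α = 16.3% − [1.6% + 0.54 × (6.9% − 1.6%)] = 11.838
Driftwood: α = 9.5% − [1.6% + 0.50 × (6.9% − 1.6%)] = 5.250
Bluefin: α = 5.2% − [1.6% + 1.30 × (6.9% − 1.6%)] = -3.290
Highest: Summit (11.838).

Summit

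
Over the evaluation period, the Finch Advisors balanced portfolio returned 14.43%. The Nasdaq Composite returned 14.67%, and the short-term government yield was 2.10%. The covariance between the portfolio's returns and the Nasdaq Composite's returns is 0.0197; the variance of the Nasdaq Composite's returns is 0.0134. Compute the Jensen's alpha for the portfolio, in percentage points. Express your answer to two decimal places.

-6.15

β = Cov / Var = 0.0197 / 0.0134 = 1.4701
E[R] = Rf + β(Rm − Rf) = 2.10% + 1.4701 × (14.67% − 2.10%) = 20.5792%
α = Rp − E[R] = 14.43% − 20.5792% = -6.1492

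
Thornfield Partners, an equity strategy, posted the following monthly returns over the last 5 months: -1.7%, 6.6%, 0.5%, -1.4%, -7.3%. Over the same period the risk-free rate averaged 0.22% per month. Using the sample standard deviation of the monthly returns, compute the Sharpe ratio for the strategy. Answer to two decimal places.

r̄ = (-1.7 + 6.6 + 0.5 − 1.4 − 7.3) / 5 = -3.30 / 5 = -0.6600%
Σ(r − r̄)² = (-1.7 − (-0.6600))² + (6.6 − (-0.6600))² + … = 99.7720
σ = √[99.7720 / 4] = 4.9943%
Sharpe = (r̄ − rf) / σ = (-0.6600 − 0.22) / 4.9943 = -0.8800 / 4.9943 = -0.1762

-0.18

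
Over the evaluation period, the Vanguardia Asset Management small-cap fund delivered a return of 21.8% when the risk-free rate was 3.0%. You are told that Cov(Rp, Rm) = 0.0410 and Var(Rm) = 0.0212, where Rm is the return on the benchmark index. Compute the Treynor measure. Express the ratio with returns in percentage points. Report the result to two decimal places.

β = Cov / Var = 0.0410 / 0.0212 = 1.9340
Treynor = (Rp − Rf) / β = (21.8% − 3.0%) / 1.9340 = 18.80 / 1.9340 = 9.7208

9.72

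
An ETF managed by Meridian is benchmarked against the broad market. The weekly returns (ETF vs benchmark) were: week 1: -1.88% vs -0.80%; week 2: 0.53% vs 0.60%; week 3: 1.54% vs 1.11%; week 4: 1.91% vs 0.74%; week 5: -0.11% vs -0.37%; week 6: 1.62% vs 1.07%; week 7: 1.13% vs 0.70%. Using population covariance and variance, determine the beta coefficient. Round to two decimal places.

1.69

r̄p = 0.6771%,  r̄m = 0.4357%
Cov = Σ(rp − r̄p)(rm − r̄m) / 7 = 0.7778
Var(rm) = Σ(rm − r̄m)² / 7 = 0.4604
β = Cov / Var = 0.7778 / 0.4604 = 1.6894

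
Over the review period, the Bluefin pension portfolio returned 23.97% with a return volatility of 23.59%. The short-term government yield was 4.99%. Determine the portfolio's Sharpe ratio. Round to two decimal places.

Sharpe = (Rp − Rf) / σp = (23.97% − 4.99%) / 23.59% = 18.98% / 23.59% = 0.8046

0.80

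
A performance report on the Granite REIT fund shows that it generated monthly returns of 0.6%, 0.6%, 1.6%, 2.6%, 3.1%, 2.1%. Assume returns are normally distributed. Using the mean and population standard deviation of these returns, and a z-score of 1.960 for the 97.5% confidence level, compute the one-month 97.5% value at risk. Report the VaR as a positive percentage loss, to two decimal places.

Mean return r̄ = 10.60 / 6 = 1.7667%
Population std dev = √[5.3333 / 6] = 0.9428%
VaR = −(r̄ − z·σ) = −(1.7667 − 1.960 × 0.9428) = −(-0.0812) = 0.0812%

0.08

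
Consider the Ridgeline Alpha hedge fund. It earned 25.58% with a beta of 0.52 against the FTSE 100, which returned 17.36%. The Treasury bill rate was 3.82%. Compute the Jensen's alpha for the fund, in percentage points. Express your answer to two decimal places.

14.72

CAPM expected return = Rf + β(Rm − Rf) = 3.82% + 0.52 × (17.36% − 3.82%) = 3.82 + 0.52 × 13.54 = 10.8608%
Jensen's α = Rp − E[R] = 25.58% − 10.8608% = 14.7192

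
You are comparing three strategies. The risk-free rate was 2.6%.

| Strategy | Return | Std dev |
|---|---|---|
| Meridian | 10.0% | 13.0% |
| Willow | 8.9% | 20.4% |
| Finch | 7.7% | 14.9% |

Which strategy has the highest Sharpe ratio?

Meridian

Meridian: Sharpe ratio = (10.0% − 2.6%) / 13.0% = 0.569
Willow: Sharpe ratio = (8.9% − 2.6%) / 20.4% = 0.309
Finch: Sharpe ratio = (7.7% − 2.6%) / 14.9% = 0.342
Highest: Meridian (0.569).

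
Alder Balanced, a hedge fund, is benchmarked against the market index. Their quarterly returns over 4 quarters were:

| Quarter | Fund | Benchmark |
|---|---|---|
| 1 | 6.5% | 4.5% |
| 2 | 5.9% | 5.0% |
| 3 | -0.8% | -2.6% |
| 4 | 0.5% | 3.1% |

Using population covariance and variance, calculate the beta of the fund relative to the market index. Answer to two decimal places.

r̄p = 3.0250%,  r̄m = 2.5000%
Cov = Σ(rp − r̄p)(rm − r̄m) / 4 = 8.0325
Var(rm) = Σ(rm − r̄m)² / 4 = 9.1550
β = Cov / Var = 8.0325 / 9.1550 = 0.8774

0.88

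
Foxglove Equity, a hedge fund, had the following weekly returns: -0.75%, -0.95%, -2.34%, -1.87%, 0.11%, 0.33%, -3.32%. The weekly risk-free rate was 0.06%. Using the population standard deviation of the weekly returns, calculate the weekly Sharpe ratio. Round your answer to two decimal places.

r̄ = (-0.75 − 0.95 − 2.34 − 1.87 + 0.11 + 0.33 − 3.32) / 7 = -8.790 / 7 = -1.2557%
Σ(r − r̄)² = 10.5432; population σ = √(10.5432/7) = 1.2273%
Sharpe = (r̄ − rf) / σ = (-1.2557 − 0.06) / 1.2273 = -1.3157 / 1.2273 = -1.0720

-1.07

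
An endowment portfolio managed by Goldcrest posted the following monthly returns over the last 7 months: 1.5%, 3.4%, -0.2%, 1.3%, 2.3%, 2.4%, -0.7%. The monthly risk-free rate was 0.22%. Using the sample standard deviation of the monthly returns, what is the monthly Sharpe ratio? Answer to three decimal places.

r̄ = (1.5 + 3.4 − 0.2 + 1.3 + 2.3 + 2.4 − 0.7) / 7 = 10.00 / 7 = 1.4286%
Sample std dev = √[12.7943 / 6] = 1.4603%
Sharpe = (r̄ − rf) / σ = (1.4286 − 0.22) / 1.4603 = 1.2086 / 1.4603 = 0.8276

0.828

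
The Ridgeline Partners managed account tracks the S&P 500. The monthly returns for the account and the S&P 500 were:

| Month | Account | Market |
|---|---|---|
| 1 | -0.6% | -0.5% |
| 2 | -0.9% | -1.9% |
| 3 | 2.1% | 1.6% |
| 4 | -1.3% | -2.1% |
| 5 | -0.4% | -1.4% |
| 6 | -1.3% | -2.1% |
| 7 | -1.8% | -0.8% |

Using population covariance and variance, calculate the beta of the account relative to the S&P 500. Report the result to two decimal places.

0.82

r̄p = -0.6000%,  r̄m = -1.0286%
Cov = Σ(rp − r̄p)(rm − r̄m) / 7 = 1.2157
Var(rm) = Σ(rm − r̄m)² / 7 = 1.4906
β = Cov / Var = 1.2157 / 1.4906 = 0.8156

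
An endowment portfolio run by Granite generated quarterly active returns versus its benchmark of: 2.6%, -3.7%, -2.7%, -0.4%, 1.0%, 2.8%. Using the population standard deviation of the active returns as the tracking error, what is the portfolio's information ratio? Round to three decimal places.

-0.027

r̄ = (2.6 − 3.7 − 2.7 − 0.4 + 1 + 2.8) / 6 = -0.0667%
Population std dev = √[36.7133 / 6] = 2.4736%
IR = r̄ / tracking error = -0.0667 / 2.4736 = -0.0270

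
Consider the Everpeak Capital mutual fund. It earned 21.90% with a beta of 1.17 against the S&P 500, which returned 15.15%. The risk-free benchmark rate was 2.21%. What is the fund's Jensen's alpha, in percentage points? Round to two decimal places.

4.55

CAPM expected return = Rf + β(Rm − Rf) = 2.21% + 1.17 × (15.15% − 2.21%) = 2.21 + 1.17 × 12.94 = 17.3498%
Jensen's α = Rp − E[R] = 21.90% − 17.3498% = 4.5502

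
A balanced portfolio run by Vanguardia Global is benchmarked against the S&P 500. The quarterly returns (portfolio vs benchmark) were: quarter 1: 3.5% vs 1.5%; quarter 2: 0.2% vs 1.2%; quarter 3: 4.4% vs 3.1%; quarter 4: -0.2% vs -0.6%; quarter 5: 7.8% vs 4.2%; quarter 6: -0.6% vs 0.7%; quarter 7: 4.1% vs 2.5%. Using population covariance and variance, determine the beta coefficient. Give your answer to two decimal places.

r̄p = 2.7429%,  r̄m = 1.8000%
Cov = Σ(rp − r̄p)(rm − r̄m) / 7 = 3.8971
Var(rm) = Σ(rm − r̄m)² / 7 = 2.1943
β = Cov / Var = 3.8971 / 2.1943 = 1.7760

1.78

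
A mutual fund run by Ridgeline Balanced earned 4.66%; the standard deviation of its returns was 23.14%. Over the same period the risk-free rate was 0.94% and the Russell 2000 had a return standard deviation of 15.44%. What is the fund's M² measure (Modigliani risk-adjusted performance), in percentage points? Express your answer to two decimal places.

Sharpe = (Rp − Rf) / σp = (4.66% − 0.94%) / 23.14% = 0.1608
M² = Rf + Sharpe × σm = 0.94% + 0.1608 × 15.44% = 3.4228%

3.42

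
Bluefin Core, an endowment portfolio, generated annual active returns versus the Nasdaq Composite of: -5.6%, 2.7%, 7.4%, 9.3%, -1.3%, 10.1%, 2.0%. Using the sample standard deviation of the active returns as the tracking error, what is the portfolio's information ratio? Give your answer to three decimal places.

Mean return r̄ = 24.60 / 7 = 3.5143%
Σ(r − r̄)² = (-5.6 − 3.5143)² + (2.7 − 3.5143)² + (7.4 − 3.5143)² + … = 201.1486
sample σ = √(201.1486 / 6) = √33.5248 = 5.7901%
IR = r̄ / tracking error = 3.5143 / 5.7901 = 0.6069

0.607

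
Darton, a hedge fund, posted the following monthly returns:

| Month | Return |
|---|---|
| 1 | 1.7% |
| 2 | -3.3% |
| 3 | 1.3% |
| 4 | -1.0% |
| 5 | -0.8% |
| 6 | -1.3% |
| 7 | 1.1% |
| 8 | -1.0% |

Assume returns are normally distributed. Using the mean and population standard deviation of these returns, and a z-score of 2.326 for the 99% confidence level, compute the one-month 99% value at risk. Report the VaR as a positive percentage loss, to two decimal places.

r̄ = (1.7 − 3.3 + 1.3 − 1 − 0.8 − 1.3 + 1.1 − 1) / 8 = -3.30 / 8 = -0.4125%
Σ(r − r̄)² = (1.7 − (-0.4125))² + (-3.3 − (-0.4125))² + (1.3 − (-0.4125))² + … = 19.6488
σ = √[19.6488 / 8] = 1.5672%
VaR = −(r̄ − z·σ) = −(-0.4125 − 2.326 × 1.5672) = −(-4.0578) = 4.0578%

4.06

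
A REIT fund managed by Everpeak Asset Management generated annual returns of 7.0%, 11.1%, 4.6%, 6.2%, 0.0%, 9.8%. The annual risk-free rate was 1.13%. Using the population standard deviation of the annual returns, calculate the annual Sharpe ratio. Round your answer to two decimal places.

r̄ = (7 + 11.1 + 4.6 + 6.2 + 0 + 9.8) / 6 = 6.4500%
Σ(r − r̄)² = (7 − 6.4500)² + (11.1 − 6.4500)² + … = 78.2350
σ = √[78.2350 / 6] = 3.6110%
Sharpe = (r̄ − rf) / σ = (6.4500 − 1.13) / 3.6110 = 5.3200 / 3.6110 = 1.4733

1.47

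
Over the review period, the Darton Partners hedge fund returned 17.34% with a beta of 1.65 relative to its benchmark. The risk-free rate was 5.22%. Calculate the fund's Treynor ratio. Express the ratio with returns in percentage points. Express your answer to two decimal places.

7.35

Treynor = (Rp − Rf) / β = (17.34% − 5.22%) / 1.65 = 12.12 / 1.65 = 7.3455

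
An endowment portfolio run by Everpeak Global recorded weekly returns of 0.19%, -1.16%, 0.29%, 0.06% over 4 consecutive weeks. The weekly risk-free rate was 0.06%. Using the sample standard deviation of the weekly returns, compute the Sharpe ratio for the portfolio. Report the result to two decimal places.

-0.32

μ = (0.19 − 1.16 + 0.29 + 0.06) / 4 = -0.1550%
Σ(r − μ)² = (0.19 − (-0.1550))² + (-1.16 − (-0.1550))² + … = 1.3733
σ = √[1.3733 / 3] = 0.6766%
Sharpe = (μ − rf) / σ = (-0.1550 − 0.06) / 0.6766 = -0.2150 / 0.6766 = -0.3178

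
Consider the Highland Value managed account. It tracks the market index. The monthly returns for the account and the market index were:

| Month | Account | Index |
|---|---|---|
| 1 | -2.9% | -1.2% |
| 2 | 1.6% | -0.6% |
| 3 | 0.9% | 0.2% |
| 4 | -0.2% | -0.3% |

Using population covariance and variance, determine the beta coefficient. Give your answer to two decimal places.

2.41

r̄p = -0.1500%,  r̄m = -0.4750%
Cov = Σ(rp − r̄p)(rm − r̄m) / 4 = 0.6188
Var(rm) = Σ(rm − r̄m)² / 4 = 0.2569
β = Cov / Var = 0.6188 / 0.2569 = 2.4087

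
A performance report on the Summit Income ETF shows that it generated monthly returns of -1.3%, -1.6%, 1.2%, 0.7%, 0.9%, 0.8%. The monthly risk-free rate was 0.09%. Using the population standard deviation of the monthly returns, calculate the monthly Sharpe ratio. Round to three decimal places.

0.024

r̄ = (-1.3 − 1.6 + 1.2 + 0.7 + 0.9 + 0.8) / 6 = 0.1167%
Σ(r − r̄)² = (-1.3 − 0.1167)² + (-1.6 − 0.1167)² + … = 7.5483
population σ = √(7.5483 / 6) = √1.2581 = 1.1217%
Sharpe = (r̄ − rf) / σ = (0.1167 − 0.09) / 1.1217 = 0.0267 / 1.1217 = 0.0238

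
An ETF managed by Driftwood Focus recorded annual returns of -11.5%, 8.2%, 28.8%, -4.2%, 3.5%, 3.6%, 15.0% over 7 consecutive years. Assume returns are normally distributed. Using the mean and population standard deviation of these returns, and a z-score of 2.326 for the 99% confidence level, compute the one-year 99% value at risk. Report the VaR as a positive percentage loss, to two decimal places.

21.98

μ = (-11.5 + 8.2 + 28.8 − 4.2 + 3.5 + 3.6 + 15) / 7 = 43.40 / 7 = 6.2000%
Σ(r − μ)² = 1027.7000; population σ = √(1027.7000/7) = 12.1167%
VaR = −(μ − z·σ) = −(6.2000 − 2.326 × 12.1167) = −(-21.9834) = 21.9834%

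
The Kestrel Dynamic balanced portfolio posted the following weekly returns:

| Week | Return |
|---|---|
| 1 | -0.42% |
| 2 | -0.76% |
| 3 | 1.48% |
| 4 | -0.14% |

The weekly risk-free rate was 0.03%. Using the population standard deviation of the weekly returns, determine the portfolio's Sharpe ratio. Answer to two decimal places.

0.01

r̄ = (-0.42 − 0.76 + 1.48 − 0.14) / 4 = 0.0400%
Σ(r − r̄)² = 2.9576; population σ = √(2.9576/4) = 0.8599%
Sharpe = (r̄ − rf) / σ = (0.0400 − 0.03) / 0.8599 = 0.0100 / 0.8599 = 0.0116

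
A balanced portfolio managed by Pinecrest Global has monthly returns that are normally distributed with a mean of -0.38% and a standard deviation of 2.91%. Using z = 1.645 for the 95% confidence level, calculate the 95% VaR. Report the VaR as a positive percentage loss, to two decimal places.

5.17

VaR (as % loss) = −(μ − z·σ) = −(-0.38% − 1.645 × 2.91%) = −(-5.16695%) = 5.16695%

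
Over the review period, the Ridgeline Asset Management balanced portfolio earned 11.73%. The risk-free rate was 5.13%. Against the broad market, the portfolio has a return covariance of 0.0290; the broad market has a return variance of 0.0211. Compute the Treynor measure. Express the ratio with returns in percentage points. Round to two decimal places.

4.80

β = Cov / Var = 0.0290 / 0.0211 = 1.3744
Treynor = (Rp − Rf) / β = (11.73% − 5.13%) / 1.3744 = 6.60 / 1.3744 = 4.8021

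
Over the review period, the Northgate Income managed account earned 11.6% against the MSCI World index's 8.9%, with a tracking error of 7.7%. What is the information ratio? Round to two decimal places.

0.35

IR = (Rp − Rb) / TE = (11.6% − 8.9%) / 7.7% = 2.70% / 7.7% = 0.3506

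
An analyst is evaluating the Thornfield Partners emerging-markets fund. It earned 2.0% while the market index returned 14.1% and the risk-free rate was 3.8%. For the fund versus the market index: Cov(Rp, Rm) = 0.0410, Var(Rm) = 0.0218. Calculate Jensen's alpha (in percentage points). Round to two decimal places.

-21.17

β = Cov / Var = 0.0410 / 0.0218 = 1.8807
E[R] = Rf + β(Rm − Rf) = 3.8% + 1.8807 × (14.1% − 3.8%) = 23.1712%
α = Rp − E[R] = 2.0% − 23.1712% = -21.1712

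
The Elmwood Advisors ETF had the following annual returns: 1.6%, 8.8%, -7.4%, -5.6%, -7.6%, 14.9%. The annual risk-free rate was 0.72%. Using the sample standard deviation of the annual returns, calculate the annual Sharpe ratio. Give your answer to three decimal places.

0.007

μ = (1.6 + 8.8 − 7.4 − 5.6 − 7.6 + 14.9) / 6 = 0.7833%
Σ(r − μ)² = (1.6 − 0.7833)² + (8.8 − 0.7833)² + (-7.4 − 0.7833)² + … = 442.2083
sample σ = √(442.2083 / 5) = √88.4417 = 9.4043%
Sharpe = (μ − rf) / σ = (0.7833 − 0.72) / 9.4043 = 0.0633 / 9.4043 = 0.0067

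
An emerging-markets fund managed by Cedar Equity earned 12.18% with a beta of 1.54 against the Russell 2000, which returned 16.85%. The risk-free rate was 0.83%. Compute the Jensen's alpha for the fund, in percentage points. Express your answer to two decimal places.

CAPM expected return = Rf + β(Rm − Rf) = 0.83% + 1.54 × (16.85% − 0.83%) = 0.83 + 1.54 × 16.02 = 25.5008%
Jensen's α = Rp − E[R] = 12.18% − 25.5008% = -13.3208

-13.32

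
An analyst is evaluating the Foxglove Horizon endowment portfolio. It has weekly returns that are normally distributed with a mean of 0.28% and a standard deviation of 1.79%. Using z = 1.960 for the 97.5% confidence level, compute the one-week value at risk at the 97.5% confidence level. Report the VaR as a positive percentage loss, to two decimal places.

3.23

VaR (as % loss) = −(μ − z·σ) = −(0.28% − 1.960 × 1.79%) = −(-3.2284%) = 3.2284%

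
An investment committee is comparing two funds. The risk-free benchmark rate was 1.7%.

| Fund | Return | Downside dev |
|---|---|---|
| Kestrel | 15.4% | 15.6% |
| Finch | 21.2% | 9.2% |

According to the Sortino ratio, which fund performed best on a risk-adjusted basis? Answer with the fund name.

Finch

Kestrel: Sortino ratio = (15.4% − 1.7%) / 15.6% = 0.878
Finch: Sortino ratio = (21.2% − 1.7%) / 9.2% = 2.120
Highest: Finch (2.120).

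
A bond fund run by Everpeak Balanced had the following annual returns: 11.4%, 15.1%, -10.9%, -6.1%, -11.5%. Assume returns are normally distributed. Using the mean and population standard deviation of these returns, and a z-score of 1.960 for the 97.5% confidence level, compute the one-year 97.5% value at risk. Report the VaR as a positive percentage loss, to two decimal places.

μ = (11.4 + 15.1 − 10.9 − 6.1 − 11.5) / 5 = -2.00 / 5 = -0.4000%
Population std dev = √[645.4400 / 5] = 11.3617%
VaR = −(μ − z·σ) = −(-0.4000 − 1.960 × 11.3617) = −(-22.6689) = 22.6689%

22.67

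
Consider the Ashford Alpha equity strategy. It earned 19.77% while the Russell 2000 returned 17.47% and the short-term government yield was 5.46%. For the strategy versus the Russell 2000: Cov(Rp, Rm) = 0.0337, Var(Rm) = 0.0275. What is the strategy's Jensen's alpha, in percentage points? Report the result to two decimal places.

-0.41

β = Cov / Var = 0.0337 / 0.0275 = 1.2255
E[R] = Rf + β(Rm − Rf) = 5.46% + 1.2255 × (17.47% − 5.46%) = 20.1783%
α = Rp − E[R] = 19.77% − 20.1783% = -0.4083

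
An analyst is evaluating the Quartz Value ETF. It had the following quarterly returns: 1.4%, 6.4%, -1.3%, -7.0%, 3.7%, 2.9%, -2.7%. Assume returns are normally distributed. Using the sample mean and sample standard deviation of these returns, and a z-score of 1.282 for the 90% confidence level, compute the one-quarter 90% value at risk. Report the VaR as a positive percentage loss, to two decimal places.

Mean return r̄ = 3.40 / 7 = 0.4857%
Σ(r − r̄)² = 121.3486; sample σ = √(121.3486/6) = 4.4972%
VaR = −(r̄ − z·σ) = −(0.4857 − 1.282 × 4.4972) = −(-5.2797) = 5.2797%

5.28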